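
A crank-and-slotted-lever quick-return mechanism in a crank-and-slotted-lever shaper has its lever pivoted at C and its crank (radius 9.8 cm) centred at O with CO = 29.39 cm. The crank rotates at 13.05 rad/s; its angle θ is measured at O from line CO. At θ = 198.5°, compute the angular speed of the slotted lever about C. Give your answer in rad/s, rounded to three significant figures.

ω = 13.05 rad/s
Crank pin A relative to C: A = (d + r cosθ, r sinθ); lever angle φ = atan2(r sinθ, d + r cosθ).
Differentiating tanφ: φ̇ = rω(d cosθ + r)/(d² + r² + 2dr cosθ).
d² + r² + 2dr cosθ = |CA|² = 0.0413536 m²;  d cosθ + r = -0.18071 m.
|ω_lever| = |0.098·13.05·-0.18071| / 0.0413536 = 5.5887 rad/s.

5.59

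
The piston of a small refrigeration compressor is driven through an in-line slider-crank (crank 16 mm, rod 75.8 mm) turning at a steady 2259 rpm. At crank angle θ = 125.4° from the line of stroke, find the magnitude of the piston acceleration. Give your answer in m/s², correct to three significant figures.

580

ω = 2π·2259/60 = 236.6 rad/s
x(θ) = r cosθ + √(L² − r² sin²θ); with ω constant, a = ω²·d²x/dθ².
d²x/dθ² = −r cosθ − r²(cos2θ)/√u − r⁴ sin²2θ/(4u^{3/2}),  u = L² − r² sin²θ = 0.00557555 m².
Substituting r = 0.016 m, L = 0.0758 m, θ = 125.4°: d²x/dθ² = +0.010361 m.
a = ω²·d²x/dθ² = (236.6)²·(+0.010361) = +579.81 m/s²;  |a| = 579.81 m/s².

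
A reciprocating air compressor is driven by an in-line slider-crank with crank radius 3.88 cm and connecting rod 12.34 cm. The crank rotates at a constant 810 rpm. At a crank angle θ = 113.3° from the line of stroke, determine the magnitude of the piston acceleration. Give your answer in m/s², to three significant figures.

172

ω = 2π·810/60 = 84.82 rad/s
x(θ) = r cosθ + √(L² − r² sin²θ); with ω constant, a = ω²·d²x/dθ².
d²x/dθ² = −r cosθ − r²(cos2θ)/√u − r⁴ sin²2θ/(4u^{3/2}),  u = L² − r² sin²θ = 0.0139577 m².
Substituting r = 0.0388 m, L = 0.1234 m, θ = 113.3°: d²x/dθ² = +0.023921 m.
a = ω²·d²x/dθ² = (84.82)²·(+0.023921) = +172.11 m/s²;  |a| = 172.11 m/s².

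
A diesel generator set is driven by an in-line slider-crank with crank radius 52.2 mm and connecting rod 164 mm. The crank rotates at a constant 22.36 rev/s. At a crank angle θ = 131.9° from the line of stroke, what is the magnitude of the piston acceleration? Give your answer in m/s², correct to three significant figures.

716

ω = 2π·22.4 = 140.5 rad/s
x(θ) = r cosθ + √(L² − r² sin²θ); with ω constant, a = ω²·d²x/dθ².
d²x/dθ² = −r cosθ − r²(cos2θ)/√u − r⁴ sin²2θ/(4u^{3/2}),  u = L² − r² sin²θ = 0.0253864 m².
Substituting r = 0.0522 m, L = 0.164 m, θ = 131.9°: d²x/dθ² = +0.036254 m.
a = ω²·d²x/dθ² = (140.5)²·(+0.036254) = +715.59 m/s²;  |a| = 715.59 m/s².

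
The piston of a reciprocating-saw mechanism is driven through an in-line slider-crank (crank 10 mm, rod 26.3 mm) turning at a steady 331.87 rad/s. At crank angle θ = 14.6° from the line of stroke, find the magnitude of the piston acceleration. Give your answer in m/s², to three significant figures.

1440

ω = 331.9 rad/s
x(θ) = r cosθ + √(L² − r² sin²θ); with ω constant, a = ω²·d²x/dθ².
d²x/dθ² = −r cosθ − r²(cos2θ)/√u − r⁴ sin²2θ/(4u^{3/2}),  u = L² − r² sin²θ = 0.000685336 m².
Substituting r = 0.01 m, L = 0.0263 m, θ = 14.6°: d²x/dθ² = -0.013045 m.
a = ω²·d²x/dθ² = (331.9)²·(-0.013045) = -1436.7 m/s²;  |a| = 1436.7 m/s².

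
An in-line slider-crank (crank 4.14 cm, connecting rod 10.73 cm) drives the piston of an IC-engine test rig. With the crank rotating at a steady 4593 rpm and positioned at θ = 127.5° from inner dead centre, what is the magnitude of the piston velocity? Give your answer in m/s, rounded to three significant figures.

11.9

ω = 2π·4593/60 = 481 rad/s
For an in-line slider-crank, x = r cosθ + √(L² − r² sin²θ), so v = −rω sinθ·[1 + r cosθ/√(L² − r² sin²θ)].
With r = 0.0414 m, L = 0.1073 m, θ = 127.5°: √(L² − r² sin²θ) = 0.10215 m.
v = −0.0414·481·0.79335·[1 + 0.0414·-0.60876/0.10215] = -11.9 m/s.
|v| = 11.9 m/s.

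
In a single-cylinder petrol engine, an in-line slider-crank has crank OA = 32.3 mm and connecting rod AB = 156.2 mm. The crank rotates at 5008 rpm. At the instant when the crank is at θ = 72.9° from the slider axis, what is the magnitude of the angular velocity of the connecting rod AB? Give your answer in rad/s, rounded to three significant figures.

32.5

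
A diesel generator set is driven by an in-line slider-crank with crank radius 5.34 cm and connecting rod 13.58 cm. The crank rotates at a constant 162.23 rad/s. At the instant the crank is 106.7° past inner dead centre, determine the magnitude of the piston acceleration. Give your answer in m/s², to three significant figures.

894

ω = 162.2 rad/s
x(θ) = r cosθ + √(L² − r² sin²θ); with ω constant, a = ω²·d²x/dθ².
d²x/dθ² = −r cosθ − r²(cos2θ)/√u − r⁴ sin²2θ/(4u^{3/2}),  u = L² − r² sin²θ = 0.0158256 m².
Substituting r = 0.0534 m, L = 0.1358 m, θ = 106.7°: d²x/dθ² = +0.03396 m.
a = ω²·d²x/dθ² = (162.2)²·(+0.03396) = +893.77 m/s²;  |a| = 893.77 m/s².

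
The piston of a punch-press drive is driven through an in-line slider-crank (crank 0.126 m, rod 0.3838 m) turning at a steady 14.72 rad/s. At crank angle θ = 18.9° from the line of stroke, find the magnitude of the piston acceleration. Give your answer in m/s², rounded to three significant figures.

33.0

ω = 14.72 rad/s
x(θ) = r cosθ + √(L² − r² sin²θ); with ω constant, a = ω²·d²x/dθ².
d²x/dθ² = −r cosθ − r²(cos2θ)/√u − r⁴ sin²2θ/(4u^{3/2}),  u = L² − r² sin²θ = 0.145637 m².
Substituting r = 0.126 m, L = 0.3838 m, θ = 18.9°: d²x/dθ² = -0.1525 m.
a = ω²·d²x/dθ² = (14.72)²·(-0.1525) = -33.044 m/s²;  |a| = 33.044 m/s².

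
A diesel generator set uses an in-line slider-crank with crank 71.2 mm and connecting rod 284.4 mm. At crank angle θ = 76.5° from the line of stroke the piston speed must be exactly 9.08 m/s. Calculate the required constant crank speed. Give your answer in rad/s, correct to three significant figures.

124

For an in-line slider-crank, |v_piston| = rω|sinθ|·[1 + r cosθ/√(L² − r² sin²θ)].
With r = 0.0712 m, L = 0.2844 m, θ = 76.5°: the bracketed kinematic factor |dx/dθ| = 0.073404 m.
ω = v/|dx/dθ| = 9.08/0.073404 = 123.7 rad/s.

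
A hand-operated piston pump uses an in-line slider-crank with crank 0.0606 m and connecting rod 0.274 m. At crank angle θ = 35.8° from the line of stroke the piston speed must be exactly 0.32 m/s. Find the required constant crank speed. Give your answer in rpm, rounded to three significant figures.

73.0

For an in-line slider-crank, |v_piston| = rω|sinθ|·[1 + r cosθ/√(L² − r² sin²θ)].
With r = 0.0606 m, L = 0.274 m, θ = 35.8°: the bracketed kinematic factor |dx/dθ| = 0.041861 m.
ω = v/|dx/dθ| = 0.32/0.041861 = 7.6443 rad/s.
N = 60ω/(2π) = 72.998 rpm.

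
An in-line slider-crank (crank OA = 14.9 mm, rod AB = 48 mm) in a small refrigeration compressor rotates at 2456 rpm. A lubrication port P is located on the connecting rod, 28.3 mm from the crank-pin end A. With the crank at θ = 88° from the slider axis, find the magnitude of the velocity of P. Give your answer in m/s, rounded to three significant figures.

3.86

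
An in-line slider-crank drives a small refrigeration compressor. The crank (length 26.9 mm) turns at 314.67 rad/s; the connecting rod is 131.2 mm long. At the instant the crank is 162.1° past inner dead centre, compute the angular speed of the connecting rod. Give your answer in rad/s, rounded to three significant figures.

61.5

ω = 314.7 rad/s
The rod makes angle φ with the slider axis where L sinφ = r sinθ; differentiating, L cosφ·φ̇ = r ω cosθ.
L cosφ = √(L² − r² sin²θ) = 0.13094 m.
|ω_rod| = r ω |cosθ| / √(L² − r² sin²θ) = 0.0269·314.7·0.95159/0.13094 = 61.516 rad/s.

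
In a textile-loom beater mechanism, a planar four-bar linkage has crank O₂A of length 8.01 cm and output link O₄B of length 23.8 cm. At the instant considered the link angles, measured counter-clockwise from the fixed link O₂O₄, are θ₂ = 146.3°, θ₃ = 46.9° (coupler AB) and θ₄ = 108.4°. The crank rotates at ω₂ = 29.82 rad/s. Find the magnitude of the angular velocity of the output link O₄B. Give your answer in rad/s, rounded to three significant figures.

11.3

ω₂ = 29.82 rad/s
Differentiating the loop-closure r₂e^{iθ₂}+r₃e^{iθ₃}=r₁+r₄e^{iθ₄} gives r₂ω₂e^{iθ₂}+r₃ω₃e^{iθ₃}=r₄ω₄e^{iθ₄}.
Eliminating the other unknown: ω₄ = r₂ω₂ sin(θ₂−θ₃) / [r₄ sin(θ₄−θ₃)].
Numerator sine = +0.98657; denominator sine = +0.87882.
Result = 0.0801·29.82·(+0.98657) / (0.238·(+0.87882)) = +11.267 rad/s; magnitude 11.267 rad/s.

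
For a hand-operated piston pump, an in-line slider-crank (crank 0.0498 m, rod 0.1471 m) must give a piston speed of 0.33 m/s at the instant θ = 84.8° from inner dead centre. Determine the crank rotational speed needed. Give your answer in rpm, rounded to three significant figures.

61.5

For an in-line slider-crank, |v_piston| = rω|sinθ|·[1 + r cosθ/√(L² − r² sin²θ)].
With r = 0.0498 m, L = 0.1471 m, θ = 84.8°: the bracketed kinematic factor |dx/dθ| = 0.051211 m.
ω = v/|dx/dθ| = 0.33/0.051211 = 6.4439 rad/s.
N = 60ω/(2π) = 61.534 rpm.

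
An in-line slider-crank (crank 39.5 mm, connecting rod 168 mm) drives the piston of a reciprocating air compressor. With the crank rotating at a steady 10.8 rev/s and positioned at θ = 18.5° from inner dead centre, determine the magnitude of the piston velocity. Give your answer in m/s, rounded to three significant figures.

ω = 2π·10.8 = 67.86 rad/s
For an in-line slider-crank, x = r cosθ + √(L² − r² sin²θ), so v = −rω sinθ·[1 + r cosθ/√(L² − r² sin²θ)].
With r = 0.0395 m, L = 0.168 m, θ = 18.5°: √(L² − r² sin²θ) = 0.16753 m.
v = −0.0395·67.86·0.31730·[1 + 0.0395·0.94832/0.16753] = -1.0407 m/s.
|v| = 1.0407 m/s.

1.04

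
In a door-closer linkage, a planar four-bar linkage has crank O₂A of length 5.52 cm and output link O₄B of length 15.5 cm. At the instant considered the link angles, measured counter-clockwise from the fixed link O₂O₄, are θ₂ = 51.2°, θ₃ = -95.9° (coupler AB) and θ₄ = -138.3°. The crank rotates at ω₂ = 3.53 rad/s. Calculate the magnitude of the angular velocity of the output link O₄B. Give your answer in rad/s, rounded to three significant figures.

1.01

ω₂ = 3.53 rad/s
Differentiating the loop-closure r₂e^{iθ₂}+r₃e^{iθ₃}=r₁+r₄e^{iθ₄} gives r₂ω₂e^{iθ₂}+r₃ω₃e^{iθ₃}=r₄ω₄e^{iθ₄}.
Eliminating the other unknown: ω₄ = r₂ω₂ sin(θ₂−θ₃) / [r₄ sin(θ₄−θ₃)].
Numerator sine = +0.54317; denominator sine = -0.67430.
Result = 0.0552·3.53·(+0.54317) / (0.155·(-0.67430)) = -1.0127 rad/s; magnitude 1.0127 rad/s.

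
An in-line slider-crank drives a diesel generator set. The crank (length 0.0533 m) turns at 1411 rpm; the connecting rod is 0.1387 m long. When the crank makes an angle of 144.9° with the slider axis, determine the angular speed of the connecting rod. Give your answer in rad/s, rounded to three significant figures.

ω = 147.8 rad/s (converted from 1411 rpm).
The rod makes angle φ with the slider axis where L sinφ = r sinθ; differentiating, L cosφ·φ̇ = r ω cosθ.
L cosφ = √(L² − r² sin²θ) = 0.13527 m.
|ω_rod| = r ω |cosθ| / √(L² − r² sin²θ) = 0.0533·147.8·0.81815/0.13527 = 47.633 rad/s.

47.6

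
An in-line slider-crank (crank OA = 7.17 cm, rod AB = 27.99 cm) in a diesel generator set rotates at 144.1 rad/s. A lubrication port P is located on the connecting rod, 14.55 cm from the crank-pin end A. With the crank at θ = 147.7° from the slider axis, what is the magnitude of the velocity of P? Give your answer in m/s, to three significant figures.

ω = 144.1 rad/s.  Crank-pin speed |V_A| = rω = 10.332 m/s, perpendicular to OA.
Rod angle: sinφ = −(r/L) sinθ ⇒ φ = -7.867°; ω_rod = −rω cosθ/√(L²−r²sin²θ) = +31.498 rad/s.
V_P = V_A + ω_rod × AP, with AP = 0.1455 m along the rod.
Components: V_Px = −rω sinθ − a·ω_rod·sinφ = -4.8936 m/s;  V_Py = rω cosθ + a·ω_rod·cosφ = -4.1934 m/s.
|V_P| = √(V_Px² + V_Py²) = 6.4446 m/s.

6.44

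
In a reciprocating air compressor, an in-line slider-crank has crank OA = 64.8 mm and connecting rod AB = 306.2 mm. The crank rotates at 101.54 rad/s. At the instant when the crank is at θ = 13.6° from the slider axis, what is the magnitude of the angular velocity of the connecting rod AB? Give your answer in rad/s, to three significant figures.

ω = 101.5 rad/s
The rod makes angle φ with the slider axis where L sinφ = r sinθ; differentiating, L cosφ·φ̇ = r ω cosθ.
L cosφ = √(L² − r² sin²θ) = 0.30582 m.
|ω_rod| = r ω |cosθ| / √(L² − r² sin²θ) = 0.0648·101.5·0.97196/0.30582 = 20.912 rad/s.

20.9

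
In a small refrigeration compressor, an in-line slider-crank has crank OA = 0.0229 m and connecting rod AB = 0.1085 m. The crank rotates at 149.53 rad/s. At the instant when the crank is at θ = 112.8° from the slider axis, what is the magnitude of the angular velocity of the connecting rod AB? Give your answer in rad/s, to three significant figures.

12.5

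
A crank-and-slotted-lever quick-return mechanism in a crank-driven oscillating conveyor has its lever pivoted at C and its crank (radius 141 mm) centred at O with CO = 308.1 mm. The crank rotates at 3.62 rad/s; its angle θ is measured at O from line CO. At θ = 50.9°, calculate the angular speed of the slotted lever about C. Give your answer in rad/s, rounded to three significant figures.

1.01

ω = 3.62 rad/s
Crank pin A relative to C: A = (d + r cosθ, r sinθ); lever angle φ = atan2(r sinθ, d + r cosθ).
Differentiating tanφ: φ̇ = rω(d cosθ + r)/(d² + r² + 2dr cosθ).
d² + r² + 2dr cosθ = |CA|² = 0.169602 m²;  d cosθ + r = +0.33531 m.
|ω_lever| = |0.141·3.62·+0.33531| / 0.169602 = 1.0091 rad/s.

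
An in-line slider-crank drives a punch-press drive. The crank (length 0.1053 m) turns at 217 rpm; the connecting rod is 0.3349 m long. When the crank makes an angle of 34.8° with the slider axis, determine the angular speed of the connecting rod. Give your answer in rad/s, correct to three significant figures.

ω = 22.72 rad/s (converted from 217 rpm).
The rod makes angle φ with the slider axis where L sinφ = r sinθ; differentiating, L cosφ·φ̇ = r ω cosθ.
L cosφ = √(L² − r² sin²θ) = 0.32946 m.
|ω_rod| = r ω |cosθ| / √(L² − r² sin²θ) = 0.1053·22.72·0.82115/0.32946 = 5.9639 rad/s.

5.96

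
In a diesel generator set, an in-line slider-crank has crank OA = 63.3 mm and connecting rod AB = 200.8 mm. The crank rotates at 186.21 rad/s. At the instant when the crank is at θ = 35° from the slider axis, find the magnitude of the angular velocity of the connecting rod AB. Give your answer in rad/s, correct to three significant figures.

48.9

ω = 186.2 rad/s
The rod makes angle φ with the slider axis where L sinφ = r sinθ; differentiating, L cosφ·φ̇ = r ω cosθ.
L cosφ = √(L² − r² sin²θ) = 0.19749 m.
|ω_rod| = r ω |cosθ| / √(L² − r² sin²θ) = 0.0633·186.2·0.81915/0.19749 = 48.891 rad/s.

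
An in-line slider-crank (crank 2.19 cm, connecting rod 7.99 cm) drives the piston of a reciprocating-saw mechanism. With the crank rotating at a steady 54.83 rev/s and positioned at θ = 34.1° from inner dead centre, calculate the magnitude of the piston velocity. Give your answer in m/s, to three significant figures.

5.20

ω = 2π·54.8 = 344.5 rad/s
For an in-line slider-crank, x = r cosθ + √(L² − r² sin²θ), so v = −rω sinθ·[1 + r cosθ/√(L² − r² sin²θ)].
With r = 0.0219 m, L = 0.0799 m, θ = 34.1°: √(L² − r² sin²θ) = 0.078951 m.
v = −0.0219·344.5·0.56064·[1 + 0.0219·0.82806/0.078951] = -5.2014 m/s.
|v| = 5.2014 m/s.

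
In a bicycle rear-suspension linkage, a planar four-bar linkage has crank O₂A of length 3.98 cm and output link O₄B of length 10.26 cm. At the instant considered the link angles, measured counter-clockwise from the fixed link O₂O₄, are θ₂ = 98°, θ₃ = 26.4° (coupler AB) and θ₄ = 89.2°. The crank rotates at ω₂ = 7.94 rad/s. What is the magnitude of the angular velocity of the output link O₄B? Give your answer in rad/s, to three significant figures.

ω₂ = 7.94 rad/s
Differentiating the loop-closure r₂e^{iθ₂}+r₃e^{iθ₃}=r₁+r₄e^{iθ₄} gives r₂ω₂e^{iθ₂}+r₃ω₃e^{iθ₃}=r₄ω₄e^{iθ₄}.
Eliminating the other unknown: ω₄ = r₂ω₂ sin(θ₂−θ₃) / [r₄ sin(θ₄−θ₃)].
Numerator sine = +0.94888; denominator sine = +0.88942.
Result = 0.0398·7.94·(+0.94888) / (0.1026·(+0.88942)) = +3.2859 rad/s; magnitude 3.2859 rad/s.

3.29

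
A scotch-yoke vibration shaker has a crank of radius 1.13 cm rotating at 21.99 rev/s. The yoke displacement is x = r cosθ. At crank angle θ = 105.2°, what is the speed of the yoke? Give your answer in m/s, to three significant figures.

ω = 138.2 rad/s (from 21.99 rev/s).
x = r cosθ ⇒ ẋ = −rω sinθ.
|v| = rω|sinθ| = 0.0113·138.2·|sin 105.2°| = 1.5067 m/s.

1.51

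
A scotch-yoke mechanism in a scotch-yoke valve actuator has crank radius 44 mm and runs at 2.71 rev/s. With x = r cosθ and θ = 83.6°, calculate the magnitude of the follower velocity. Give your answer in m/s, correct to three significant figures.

ω = 17.03 rad/s (from 2.71 rev/s).
x = r cosθ ⇒ ẋ = −rω sinθ.
|v| = rω|sinθ| = 0.044·17.03·|sin 83.6°| = 0.74454 m/s.

0.745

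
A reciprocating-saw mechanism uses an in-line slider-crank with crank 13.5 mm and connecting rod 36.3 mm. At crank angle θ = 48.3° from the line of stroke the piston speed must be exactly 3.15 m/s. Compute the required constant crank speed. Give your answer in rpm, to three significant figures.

For an in-line slider-crank, |v_piston| = rω|sinθ|·[1 + r cosθ/√(L² − r² sin²θ)].
With r = 0.0135 m, L = 0.0363 m, θ = 48.3°: the bracketed kinematic factor |dx/dθ| = 0.012675 m.
ω = v/|dx/dθ| = 3.15/0.012675 = 248.51 rad/s.
N = 60ω/(2π) = 2373.1 rpm.

2370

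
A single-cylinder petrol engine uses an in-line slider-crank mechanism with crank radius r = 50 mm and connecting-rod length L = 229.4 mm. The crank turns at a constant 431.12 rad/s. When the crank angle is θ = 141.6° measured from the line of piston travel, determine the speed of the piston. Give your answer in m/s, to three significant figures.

ω = 431.1 rad/s
For an in-line slider-crank, x = r cosθ + √(L² − r² sin²θ), so v = −rω sinθ·[1 + r cosθ/√(L² − r² sin²θ)].
With r = 0.05 m, L = 0.2294 m, θ = 141.6°: √(L² − r² sin²θ) = 0.22729 m.
v = −0.05·431.1·0.62115·[1 + 0.05·-0.78369/0.22729] = -11.081 m/s.
|v| = 11.081 m/s.

11.1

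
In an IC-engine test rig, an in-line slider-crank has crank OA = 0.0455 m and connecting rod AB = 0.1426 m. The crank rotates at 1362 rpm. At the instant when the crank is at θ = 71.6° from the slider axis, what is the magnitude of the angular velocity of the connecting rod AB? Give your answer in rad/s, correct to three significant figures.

15.1

ω = 142.6 rad/s (converted from 1362 rpm).
The rod makes angle φ with the slider axis where L sinφ = r sinθ; differentiating, L cosφ·φ̇ = r ω cosθ.
L cosφ = √(L² − r² sin²θ) = 0.13591 m.
|ω_rod| = r ω |cosθ| / √(L² − r² sin²θ) = 0.0455·142.6·0.31565/0.13591 = 15.072 rad/s.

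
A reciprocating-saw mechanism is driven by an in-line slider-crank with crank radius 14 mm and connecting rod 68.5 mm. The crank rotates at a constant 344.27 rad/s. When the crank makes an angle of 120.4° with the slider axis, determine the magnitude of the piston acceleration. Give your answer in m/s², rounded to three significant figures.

ω = 344.3 rad/s
x(θ) = r cosθ + √(L² − r² sin²θ); with ω constant, a = ω²·d²x/dθ².
d²x/dθ² = −r cosθ − r²(cos2θ)/√u − r⁴ sin²2θ/(4u^{3/2}),  u = L² − r² sin²θ = 0.00454644 m².
Substituting r = 0.014 m, L = 0.0685 m, θ = 120.4°: d²x/dθ² = +0.0084787 m.
a = ω²·d²x/dθ² = (344.3)²·(+0.0084787) = +1004.9 m/s²;  |a| = 1004.9 m/s².

1000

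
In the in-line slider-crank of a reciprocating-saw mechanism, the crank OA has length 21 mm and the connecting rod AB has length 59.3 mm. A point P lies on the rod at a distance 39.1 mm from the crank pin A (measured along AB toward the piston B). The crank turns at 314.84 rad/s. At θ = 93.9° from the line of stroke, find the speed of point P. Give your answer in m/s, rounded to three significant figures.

6.49

ω = 314.8 rad/s.  Crank-pin speed |V_A| = rω = 6.6116 m/s, perpendicular to OA.
Rod angle: sinφ = −(r/L) sinθ ⇒ φ = -20.690°; ω_rod = −rω cosθ/√(L²−r²sin²θ) = +8.1061 rad/s.
V_P = V_A + ω_rod × AP, with AP = 0.0391 m along the rod.
Components: V_Px = −rω sinθ − a·ω_rod·sinφ = -6.4843 m/s;  V_Py = rω cosθ + a·ω_rod·cosφ = -0.15318 m/s.
|V_P| = √(V_Px² + V_Py²) = 6.4862 m/s.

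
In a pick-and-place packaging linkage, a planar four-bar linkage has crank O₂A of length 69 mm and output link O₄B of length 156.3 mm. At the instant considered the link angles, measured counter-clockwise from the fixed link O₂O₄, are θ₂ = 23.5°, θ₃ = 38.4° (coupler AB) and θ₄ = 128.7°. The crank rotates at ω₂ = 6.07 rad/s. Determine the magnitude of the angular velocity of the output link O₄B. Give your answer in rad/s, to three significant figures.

0.689

ω₂ = 6.07 rad/s
Differentiating the loop-closure r₂e^{iθ₂}+r₃e^{iθ₃}=r₁+r₄e^{iθ₄} gives r₂ω₂e^{iθ₂}+r₃ω₃e^{iθ₃}=r₄ω₄e^{iθ₄}.
Eliminating the other unknown: ω₄ = r₂ω₂ sin(θ₂−θ₃) / [r₄ sin(θ₄−θ₃)].
Numerator sine = -0.25713; denominator sine = +0.99999.
Result = 0.069·6.07·(-0.25713) / (0.1563·(+0.99999)) = -0.68904 rad/s; magnitude 0.68904 rad/s.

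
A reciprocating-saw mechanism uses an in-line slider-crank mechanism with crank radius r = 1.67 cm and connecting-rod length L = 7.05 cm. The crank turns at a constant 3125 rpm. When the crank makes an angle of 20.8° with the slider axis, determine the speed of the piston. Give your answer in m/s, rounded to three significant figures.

ω = 2π·3125/60 = 327.2 rad/s
For an in-line slider-crank, x = r cosθ + √(L² − r² sin²θ), so v = −rω sinθ·[1 + r cosθ/√(L² − r² sin²θ)].
With r = 0.0167 m, L = 0.0705 m, θ = 20.8°: √(L² − r² sin²θ) = 0.07025 m.
v = −0.0167·327.2·0.35511·[1 + 0.0167·0.93483/0.07025] = -2.372 m/s.
|v| = 2.372 m/s.

2.37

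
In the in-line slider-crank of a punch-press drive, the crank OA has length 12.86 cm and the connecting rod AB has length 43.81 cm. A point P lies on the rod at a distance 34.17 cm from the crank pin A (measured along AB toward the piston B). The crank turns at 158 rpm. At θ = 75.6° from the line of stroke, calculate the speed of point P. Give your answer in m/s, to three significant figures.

2.19

ω = 16.55 rad/s.  Crank-pin speed |V_A| = rω = 2.1278 m/s, perpendicular to OA.
Rod angle: sinφ = −(r/L) sinθ ⇒ φ = -16.518°; ω_rod = −rω cosθ/√(L²−r²sin²θ) = -1.2598 rad/s.
V_P = V_A + ω_rod × AP, with AP = 0.3417 m along the rod.
Components: V_Px = −rω sinθ − a·ω_rod·sinφ = -2.1833 m/s;  V_Py = rω cosθ + a·ω_rod·cosφ = +0.11644 m/s.
|V_P| = √(V_Px² + V_Py²) = 2.1864 m/s.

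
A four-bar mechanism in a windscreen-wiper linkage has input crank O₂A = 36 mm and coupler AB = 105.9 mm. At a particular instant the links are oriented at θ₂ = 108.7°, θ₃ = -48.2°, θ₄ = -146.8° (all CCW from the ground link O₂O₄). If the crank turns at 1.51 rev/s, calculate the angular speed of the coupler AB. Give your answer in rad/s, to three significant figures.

3.16

ω₂ = 9.488 rad/s (from 1.51 rev/s).
Differentiating the loop-closure r₂e^{iθ₂}+r₃e^{iθ₃}=r₁+r₄e^{iθ₄} gives r₂ω₂e^{iθ₂}+r₃ω₃e^{iθ₃}=r₄ω₄e^{iθ₄}.
Eliminating the other unknown: ω₃ = r₂ω₂ sin(θ₄−θ₂) / [r₃ sin(θ₃−θ₄)].
Numerator sine = +0.96815; denominator sine = +0.98876.
Result = 0.036·9.488·(+0.96815) / (0.1059·(+0.98876)) = +3.158 rad/s; magnitude 3.158 rad/s.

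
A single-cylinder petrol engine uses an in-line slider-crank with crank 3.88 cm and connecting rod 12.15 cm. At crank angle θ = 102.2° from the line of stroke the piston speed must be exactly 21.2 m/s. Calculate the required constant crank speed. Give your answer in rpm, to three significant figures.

For an in-line slider-crank, |v_piston| = rω|sinθ|·[1 + r cosθ/√(L² − r² sin²θ)].
With r = 0.0388 m, L = 0.1215 m, θ = 102.2°: the bracketed kinematic factor |dx/dθ| = 0.03523 m.
ω = v/|dx/dθ| = 21.2/0.03523 = 601.76 rad/s.
N = 60ω/(2π) = 5746.4 rpm.

5750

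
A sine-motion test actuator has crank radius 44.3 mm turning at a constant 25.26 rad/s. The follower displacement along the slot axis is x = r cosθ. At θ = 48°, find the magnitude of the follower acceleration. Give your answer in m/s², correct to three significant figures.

ω = 25.26 rad/s
x = r cosθ ⇒ ẍ = −rω² cosθ (ω constant).
|a| = rω²|cosθ| = 0.0443·(25.26)²·|cos 48°| = 18.914 m/s².

18.9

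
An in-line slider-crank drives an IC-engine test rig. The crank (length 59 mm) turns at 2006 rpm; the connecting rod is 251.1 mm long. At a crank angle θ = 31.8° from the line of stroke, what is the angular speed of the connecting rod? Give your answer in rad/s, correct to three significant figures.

ω = 210.1 rad/s (converted from 2006 rpm).
The rod makes angle φ with the slider axis where L sinφ = r sinθ; differentiating, L cosφ·φ̇ = r ω cosθ.
L cosφ = √(L² − r² sin²θ) = 0.24917 m.
|ω_rod| = r ω |cosθ| / √(L² − r² sin²θ) = 0.059·210.1·0.84989/0.24917 = 42.275 rad/s.

42.3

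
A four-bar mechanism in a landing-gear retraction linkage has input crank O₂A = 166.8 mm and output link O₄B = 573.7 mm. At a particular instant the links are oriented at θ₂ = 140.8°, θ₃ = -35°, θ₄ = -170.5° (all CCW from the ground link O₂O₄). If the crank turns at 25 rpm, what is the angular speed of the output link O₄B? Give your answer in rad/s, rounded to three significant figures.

0.0795

ω₂ = 2.618 rad/s (from 25 rpm).
Differentiating the loop-closure r₂e^{iθ₂}+r₃e^{iθ₃}=r₁+r₄e^{iθ₄} gives r₂ω₂e^{iθ₂}+r₃ω₃e^{iθ₃}=r₄ω₄e^{iθ₄}.
Eliminating the other unknown: ω₄ = r₂ω₂ sin(θ₂−θ₃) / [r₄ sin(θ₄−θ₃)].
Numerator sine = +0.07324; denominator sine = -0.70091.
Result = 0.1668·2.618·(+0.07324) / (0.5737·(-0.70091)) = -0.079535 rad/s; magnitude 0.079535 rad/s.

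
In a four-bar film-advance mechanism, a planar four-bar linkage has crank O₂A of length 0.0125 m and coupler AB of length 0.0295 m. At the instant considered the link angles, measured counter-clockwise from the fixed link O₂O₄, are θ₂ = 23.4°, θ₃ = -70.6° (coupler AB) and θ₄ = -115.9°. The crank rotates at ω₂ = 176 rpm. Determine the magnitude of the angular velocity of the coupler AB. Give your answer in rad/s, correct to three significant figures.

7.16

ω₂ = 18.43 rad/s (from 176 rpm).
Differentiating the loop-closure r₂e^{iθ₂}+r₃e^{iθ₃}=r₁+r₄e^{iθ₄} gives r₂ω₂e^{iθ₂}+r₃ω₃e^{iθ₃}=r₄ω₄e^{iθ₄}.
Eliminating the other unknown: ω₃ = r₂ω₂ sin(θ₄−θ₂) / [r₃ sin(θ₃−θ₄)].
Numerator sine = -0.65210; denominator sine = +0.71080.
Result = 0.0125·18.43·(-0.65210) / (0.0295·(+0.71080)) = -7.1647 rad/s; magnitude 7.1647 rad/s.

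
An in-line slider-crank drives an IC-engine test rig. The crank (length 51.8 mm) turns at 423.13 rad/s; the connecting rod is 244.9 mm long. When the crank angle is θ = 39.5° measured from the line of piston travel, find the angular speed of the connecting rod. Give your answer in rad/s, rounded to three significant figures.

ω = 423.1 rad/s
The rod makes angle φ with the slider axis where L sinφ = r sinθ; differentiating, L cosφ·φ̇ = r ω cosθ.
L cosφ = √(L² − r² sin²θ) = 0.24267 m.
|ω_rod| = r ω |cosθ| / √(L² − r² sin²θ) = 0.0518·423.1·0.77162/0.24267 = 69.693 rad/s.

69.7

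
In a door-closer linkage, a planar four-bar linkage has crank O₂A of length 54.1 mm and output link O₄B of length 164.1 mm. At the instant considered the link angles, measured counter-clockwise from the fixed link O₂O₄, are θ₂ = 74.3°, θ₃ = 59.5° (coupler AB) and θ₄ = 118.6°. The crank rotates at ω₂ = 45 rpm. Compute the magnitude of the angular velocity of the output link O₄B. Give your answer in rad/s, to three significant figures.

0.462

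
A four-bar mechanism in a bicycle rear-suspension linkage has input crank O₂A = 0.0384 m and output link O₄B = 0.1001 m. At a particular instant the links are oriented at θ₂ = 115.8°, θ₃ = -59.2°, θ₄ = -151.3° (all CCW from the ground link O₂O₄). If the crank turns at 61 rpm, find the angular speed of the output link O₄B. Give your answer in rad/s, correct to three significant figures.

ω₂ = 6.388 rad/s (from 61 rpm).
Differentiating the loop-closure r₂e^{iθ₂}+r₃e^{iθ₃}=r₁+r₄e^{iθ₄} gives r₂ω₂e^{iθ₂}+r₃ω₃e^{iθ₃}=r₄ω₄e^{iθ₄}.
Eliminating the other unknown: ω₄ = r₂ω₂ sin(θ₂−θ₃) / [r₄ sin(θ₄−θ₃)].
Numerator sine = +0.08716; denominator sine = -0.99933.
Result = 0.0384·6.388·(+0.08716) / (0.1001·(-0.99933)) = -0.21372 rad/s; magnitude 0.21372 rad/s.

0.214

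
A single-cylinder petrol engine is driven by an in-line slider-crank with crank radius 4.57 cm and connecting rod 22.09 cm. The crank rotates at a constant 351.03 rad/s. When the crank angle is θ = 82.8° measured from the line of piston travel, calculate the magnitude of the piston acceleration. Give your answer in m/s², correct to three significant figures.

446

ω = 351 rad/s
x(θ) = r cosθ + √(L² − r² sin²θ); with ω constant, a = ω²·d²x/dθ².
d²x/dθ² = −r cosθ − r²(cos2θ)/√u − r⁴ sin²2θ/(4u^{3/2}),  u = L² − r² sin²θ = 0.0467411 m².
Substituting r = 0.0457 m, L = 0.2209 m, θ = 82.8°: d²x/dθ² = +0.0036222 m.
a = ω²·d²x/dθ² = (351)²·(+0.0036222) = +446.34 m/s²;  |a| = 446.34 m/s².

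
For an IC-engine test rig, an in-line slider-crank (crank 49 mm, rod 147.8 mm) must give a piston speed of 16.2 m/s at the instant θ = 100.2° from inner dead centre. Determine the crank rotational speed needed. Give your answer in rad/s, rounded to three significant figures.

358

For an in-line slider-crank, |v_piston| = rω|sinθ|·[1 + r cosθ/√(L² − r² sin²θ)].
With r = 0.049 m, L = 0.1478 m, θ = 100.2°: the bracketed kinematic factor |dx/dθ| = 0.04523 m.
ω = v/|dx/dθ| = 16.2/0.04523 = 358.17 rad/s.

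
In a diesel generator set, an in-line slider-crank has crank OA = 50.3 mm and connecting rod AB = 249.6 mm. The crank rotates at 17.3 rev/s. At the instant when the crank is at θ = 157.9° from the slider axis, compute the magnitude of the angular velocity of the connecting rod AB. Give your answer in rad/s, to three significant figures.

ω = 108.7 rad/s (converted from 17.3 rev/s).
The rod makes angle φ with the slider axis where L sinφ = r sinθ; differentiating, L cosφ·φ̇ = r ω cosθ.
L cosφ = √(L² − r² sin²θ) = 0.24888 m.
|ω_rod| = r ω |cosθ| / √(L² − r² sin²θ) = 0.0503·108.7·0.92653/0.24888 = 20.354 rad/s.

20.4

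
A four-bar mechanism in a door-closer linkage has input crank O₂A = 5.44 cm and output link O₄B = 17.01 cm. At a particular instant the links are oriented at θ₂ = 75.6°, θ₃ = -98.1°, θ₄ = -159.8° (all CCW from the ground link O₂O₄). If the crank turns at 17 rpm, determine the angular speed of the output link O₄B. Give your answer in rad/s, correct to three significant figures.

0.0710

ω₂ = 1.78 rad/s (from 17 rpm).
Differentiating the loop-closure r₂e^{iθ₂}+r₃e^{iθ₃}=r₁+r₄e^{iθ₄} gives r₂ω₂e^{iθ₂}+r₃ω₃e^{iθ₃}=r₄ω₄e^{iθ₄}.
Eliminating the other unknown: ω₄ = r₂ω₂ sin(θ₂−θ₃) / [r₄ sin(θ₄−θ₃)].
Numerator sine = +0.10973; denominator sine = -0.88048.
Result = 0.0544·1.78·(+0.10973) / (0.1701·(-0.88048)) = -0.070957 rad/s; magnitude 0.070957 rad/s.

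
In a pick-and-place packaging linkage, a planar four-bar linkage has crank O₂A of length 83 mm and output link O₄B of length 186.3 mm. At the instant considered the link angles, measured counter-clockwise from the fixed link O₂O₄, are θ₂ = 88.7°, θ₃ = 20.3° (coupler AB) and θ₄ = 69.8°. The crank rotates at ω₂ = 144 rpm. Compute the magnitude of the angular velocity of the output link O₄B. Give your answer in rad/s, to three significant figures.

8.21

ω₂ = 15.08 rad/s (from 144 rpm).
Differentiating the loop-closure r₂e^{iθ₂}+r₃e^{iθ₃}=r₁+r₄e^{iθ₄} gives r₂ω₂e^{iθ₂}+r₃ω₃e^{iθ₃}=r₄ω₄e^{iθ₄}.
Eliminating the other unknown: ω₄ = r₂ω₂ sin(θ₂−θ₃) / [r₄ sin(θ₄−θ₃)].
Numerator sine = +0.92978; denominator sine = +0.76041.
Result = 0.083·15.08·(+0.92978) / (0.1863·(+0.76041)) = +8.2147 rad/s; magnitude 8.2147 rad/s.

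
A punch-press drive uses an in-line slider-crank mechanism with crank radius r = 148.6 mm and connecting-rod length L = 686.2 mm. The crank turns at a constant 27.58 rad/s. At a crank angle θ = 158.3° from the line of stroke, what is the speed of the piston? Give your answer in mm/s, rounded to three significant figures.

1210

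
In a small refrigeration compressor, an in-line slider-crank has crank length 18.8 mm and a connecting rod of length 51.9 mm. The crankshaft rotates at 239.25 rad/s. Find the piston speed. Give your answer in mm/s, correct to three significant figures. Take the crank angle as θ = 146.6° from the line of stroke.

1710

ω = 239.2 rad/s
For an in-line slider-crank, x = r cosθ + √(L² − r² sin²θ), so v = −rω sinθ·[1 + r cosθ/√(L² − r² sin²θ)].
With r = 0.0188 m, L = 0.0519 m, θ = 146.6°: √(L² − r² sin²θ) = 0.050858 m.
v = −0.0188·239.2·0.55048·[1 + 0.0188·-0.83485/0.050858] = -1.7119 m/s.
|v| = 1.7119 m/s = 1711.9 mm/s.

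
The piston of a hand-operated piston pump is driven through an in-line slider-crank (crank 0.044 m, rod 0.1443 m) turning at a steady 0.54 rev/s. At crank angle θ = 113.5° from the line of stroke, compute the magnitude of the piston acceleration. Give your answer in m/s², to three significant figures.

ω = 2π·0.54 = 3.393 rad/s
x(θ) = r cosθ + √(L² − r² sin²θ); with ω constant, a = ω²·d²x/dθ².
d²x/dθ² = −r cosθ − r²(cos2θ)/√u − r⁴ sin²2θ/(4u^{3/2}),  u = L² − r² sin²θ = 0.0191943 m².
Substituting r = 0.044 m, L = 0.1443 m, θ = 113.5°: d²x/dθ² = +0.026887 m.
a = ω²·d²x/dθ² = (3.393)²·(+0.026887) = +0.30952 m/s²;  |a| = 0.30952 m/s².

0.310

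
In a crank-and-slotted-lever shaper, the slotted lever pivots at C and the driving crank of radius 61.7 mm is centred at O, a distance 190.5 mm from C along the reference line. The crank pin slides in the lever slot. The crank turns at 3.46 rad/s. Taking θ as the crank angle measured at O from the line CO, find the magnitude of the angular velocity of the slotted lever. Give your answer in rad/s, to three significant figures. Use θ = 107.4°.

ω = 3.46 rad/s
Crank pin A relative to C: A = (d + r cosθ, r sinθ); lever angle φ = atan2(r sinθ, d + r cosθ).
Differentiating tanφ: φ̇ = rω(d cosθ + r)/(d² + r² + 2dr cosθ).
d² + r² + 2dr cosθ = |CA|² = 0.0330674 m²;  d cosθ + r = +0.0047327 m.
|ω_lever| = |0.0617·3.46·+0.0047327| / 0.0330674 = 0.030554 rad/s.

0.0306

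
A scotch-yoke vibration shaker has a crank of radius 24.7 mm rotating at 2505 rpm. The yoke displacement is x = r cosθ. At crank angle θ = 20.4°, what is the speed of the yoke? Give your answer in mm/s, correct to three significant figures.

2260

ω = 262.3 rad/s (from 2505 rpm).
x = r cosθ ⇒ ẋ = −rω sinθ.
|v| = rω|sinθ| = 0.0247·262.3·|sin 20.4°| = 2.2585 m/s = 2258.5 mm/s.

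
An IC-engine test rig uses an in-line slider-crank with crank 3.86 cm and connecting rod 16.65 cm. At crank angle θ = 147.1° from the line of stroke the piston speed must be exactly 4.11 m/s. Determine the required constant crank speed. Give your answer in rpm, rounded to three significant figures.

For an in-line slider-crank, |v_piston| = rω|sinθ|·[1 + r cosθ/√(L² − r² sin²θ)].
With r = 0.0386 m, L = 0.1665 m, θ = 147.1°: the bracketed kinematic factor |dx/dθ| = 0.016853 m.
ω = v/|dx/dθ| = 4.11/0.016853 = 243.88 rad/s.
N = 60ω/(2π) = 2328.9 rpm.

2330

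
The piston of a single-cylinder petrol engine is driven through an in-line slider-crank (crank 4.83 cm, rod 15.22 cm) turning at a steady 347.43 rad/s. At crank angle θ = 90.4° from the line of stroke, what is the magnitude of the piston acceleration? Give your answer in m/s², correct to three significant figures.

ω = 347.4 rad/s
x(θ) = r cosθ + √(L² − r² sin²θ); with ω constant, a = ω²·d²x/dθ².
d²x/dθ² = −r cosθ − r²(cos2θ)/√u − r⁴ sin²2θ/(4u^{3/2}),  u = L² − r² sin²θ = 0.0208321 m².
Substituting r = 0.0483 m, L = 0.1522 m, θ = 90.4°: d²x/dθ² = +0.016499 m.
a = ω²·d²x/dθ² = (347.4)²·(+0.016499) = +1991.5 m/s²;  |a| = 1991.5 m/s².

1990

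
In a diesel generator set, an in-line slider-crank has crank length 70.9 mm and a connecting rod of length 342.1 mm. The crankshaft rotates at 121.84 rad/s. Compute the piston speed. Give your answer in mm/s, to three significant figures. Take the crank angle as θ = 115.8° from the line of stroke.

7060

ω = 121.8 rad/s
For an in-line slider-crank, x = r cosθ + √(L² − r² sin²θ), so v = −rω sinθ·[1 + r cosθ/√(L² − r² sin²θ)].
With r = 0.0709 m, L = 0.3421 m, θ = 115.8°: √(L² − r² sin²θ) = 0.33609 m.
v = −0.0709·121.8·0.90032·[1 + 0.0709·-0.43523/0.33609] = -7.0633 m/s.
|v| = 7.0633 m/s = 7063.3 mm/s.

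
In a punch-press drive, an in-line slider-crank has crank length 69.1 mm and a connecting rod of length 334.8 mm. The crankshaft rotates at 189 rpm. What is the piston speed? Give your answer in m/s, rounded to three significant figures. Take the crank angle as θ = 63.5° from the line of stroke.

1.34

ω = 2π·189/60 = 19.79 rad/s
For an in-line slider-crank, x = r cosθ + √(L² − r² sin²θ), so v = −rω sinθ·[1 + r cosθ/√(L² − r² sin²θ)].
With r = 0.0691 m, L = 0.3348 m, θ = 63.5°: √(L² − r² sin²θ) = 0.32904 m.
v = −0.0691·19.79·0.89493·[1 + 0.0691·0.44620/0.32904] = -1.3386 m/s.
|v| = 1.3386 m/s.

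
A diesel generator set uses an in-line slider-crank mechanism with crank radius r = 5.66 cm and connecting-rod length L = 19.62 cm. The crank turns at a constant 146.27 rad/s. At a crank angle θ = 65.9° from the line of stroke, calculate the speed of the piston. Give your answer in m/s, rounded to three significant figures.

ω = 146.3 rad/s
For an in-line slider-crank, x = r cosθ + √(L² − r² sin²θ), so v = −rω sinθ·[1 + r cosθ/√(L² − r² sin²θ)].
With r = 0.0566 m, L = 0.1962 m, θ = 65.9°: √(L² − r² sin²θ) = 0.18927 m.
v = −0.0566·146.3·0.91283·[1 + 0.0566·0.40833/0.18927] = -8.48 m/s.
|v| = 8.48 m/s.

8.48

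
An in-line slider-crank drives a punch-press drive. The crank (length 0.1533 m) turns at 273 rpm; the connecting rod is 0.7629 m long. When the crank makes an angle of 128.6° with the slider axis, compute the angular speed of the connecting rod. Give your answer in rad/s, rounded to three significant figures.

3.63

ω = 28.59 rad/s (converted from 273 rpm).
The rod makes angle φ with the slider axis where L sinφ = r sinθ; differentiating, L cosφ·φ̇ = r ω cosθ.
L cosφ = √(L² − r² sin²θ) = 0.75343 m.
|ω_rod| = r ω |cosθ| / √(L² − r² sin²θ) = 0.1533·28.59·0.62388/0.75343 = 3.629 rad/s.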